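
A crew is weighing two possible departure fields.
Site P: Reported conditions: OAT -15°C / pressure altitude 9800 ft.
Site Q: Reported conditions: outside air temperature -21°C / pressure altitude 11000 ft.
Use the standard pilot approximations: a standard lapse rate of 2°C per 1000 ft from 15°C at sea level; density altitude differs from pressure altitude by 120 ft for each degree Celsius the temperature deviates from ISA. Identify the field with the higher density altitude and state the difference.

Site P: ISA temp = -4.6°C, deviation -10.4°C, DA = 9800 + 120 × (-10.4) = 8552 ft.
Site Q: ISA temp = -7°C, deviation -14°C, DA = 11000 + 120 × (-14) = 9320 ft.
Site Q is higher by 9320 − 8552 = 768 ft.

Site Q by 768 ft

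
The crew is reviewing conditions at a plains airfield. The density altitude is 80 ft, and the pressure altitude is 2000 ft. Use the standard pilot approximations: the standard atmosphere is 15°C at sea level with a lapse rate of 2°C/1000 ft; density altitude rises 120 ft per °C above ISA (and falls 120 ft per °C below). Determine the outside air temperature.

-5°C

Density altitude − pressure altitude = 80 − 2000 = -1920 ft.
At 120 ft/°C that is an ISA deviation of -1920/120 = -16°C.
ISA temperature at 2000 ft = 15 − 2 × (2000/1000) = 11°C.
OAT = ISA + deviation = 11 + (-16) = -5°C.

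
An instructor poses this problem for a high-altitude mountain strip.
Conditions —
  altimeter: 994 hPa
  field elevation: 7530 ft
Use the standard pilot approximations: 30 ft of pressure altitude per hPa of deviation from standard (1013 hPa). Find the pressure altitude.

Pressure correction = (1013 − 994) × 30 = +570 ft.
Pressure altitude = 7530 + (+570) = 8100 ft.

8100 ft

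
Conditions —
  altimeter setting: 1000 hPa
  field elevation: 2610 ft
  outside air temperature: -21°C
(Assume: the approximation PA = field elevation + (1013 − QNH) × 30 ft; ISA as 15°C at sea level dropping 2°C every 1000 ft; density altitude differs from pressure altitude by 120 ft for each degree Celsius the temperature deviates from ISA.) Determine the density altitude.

Pressure altitude = 2610 + (1013 − 1000) × 30 = 2610 + (+390) = 3000 ft.
ISA temperature at 3000 ft = 15 − 2 × (3000/1000) = 9°C.
ISA deviation = -21 − 9 = -30°C.
Density altitude = 3000 + 120 × (-30) = -600 ft.

-600 ft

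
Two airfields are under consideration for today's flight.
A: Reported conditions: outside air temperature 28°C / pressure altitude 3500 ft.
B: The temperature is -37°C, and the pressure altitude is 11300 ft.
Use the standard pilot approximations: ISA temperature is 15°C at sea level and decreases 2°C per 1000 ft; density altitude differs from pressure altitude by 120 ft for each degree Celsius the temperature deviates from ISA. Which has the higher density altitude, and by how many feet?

B by 1872 ft

A: ISA temp = 8°C, deviation +20°C, DA = 3500 + 120 × 20 = 5900 ft.
B: ISA temp = -7.6°C, deviation -29.4°C, DA = 11300 + 120 × (-29.4) = 7772 ft.
B is higher by 7772 − 5900 = 1872 ft.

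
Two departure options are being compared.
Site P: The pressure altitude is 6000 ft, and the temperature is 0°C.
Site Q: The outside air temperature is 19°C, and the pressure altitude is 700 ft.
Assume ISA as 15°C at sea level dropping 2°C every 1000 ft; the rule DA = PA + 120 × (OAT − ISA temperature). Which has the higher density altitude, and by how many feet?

Site P: ISA temp = 3°C, deviation -3°C, DA = 6000 + 120 × (-3) = 5640 ft.
Site Q: ISA temp = 13.6°C, deviation +5.4°C, DA = 700 + 120 × 5.4 = 1348 ft.
Site P is higher by 5640 − 1348 = 4292 ft.

Site P by 4292 ft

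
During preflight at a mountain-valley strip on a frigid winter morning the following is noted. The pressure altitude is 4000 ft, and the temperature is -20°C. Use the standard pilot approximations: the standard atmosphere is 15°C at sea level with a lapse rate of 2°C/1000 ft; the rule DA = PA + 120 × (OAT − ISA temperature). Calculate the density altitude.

760 ft

ISA temperature at 4000 ft = 15 − 2 × (4000/1000) = 7°C.
ISA deviation = -20 − 7 = -27°C.
Density altitude = 4000 + 120 × (-27) = 4000 + (-3240) = 760 ft.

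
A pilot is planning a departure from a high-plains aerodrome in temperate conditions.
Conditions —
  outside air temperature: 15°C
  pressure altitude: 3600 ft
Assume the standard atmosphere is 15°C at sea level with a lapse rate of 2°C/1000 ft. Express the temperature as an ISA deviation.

ISA+7.2°C

ISA temperature at 3600 ft = 15 − 2 × (3600/1000) = 7.8°C.
Deviation = OAT − ISA = 15 − 7.8 = +7.2°C.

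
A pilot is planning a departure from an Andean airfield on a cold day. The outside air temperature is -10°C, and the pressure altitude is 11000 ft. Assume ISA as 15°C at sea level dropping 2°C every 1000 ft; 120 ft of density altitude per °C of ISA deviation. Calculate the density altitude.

ISA temperature at 11000 ft = 15 − 2 × (11000/1000) = -7°C.
ISA deviation = -10 − (-7) = -3°C.
Density altitude = 11000 + 120 × (-3) = 11000 + (-360) = 10640 ft.

10640 ft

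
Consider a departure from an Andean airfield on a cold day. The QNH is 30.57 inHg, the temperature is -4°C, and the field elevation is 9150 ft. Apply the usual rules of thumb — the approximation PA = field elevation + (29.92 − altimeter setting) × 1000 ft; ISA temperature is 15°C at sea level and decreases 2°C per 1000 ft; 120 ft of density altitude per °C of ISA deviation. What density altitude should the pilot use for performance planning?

8260 ft

Pressure altitude = 9150 + (29.92 − 30.57) × 1000 = 9150 + (-650) = 8500 ft.
ISA temperature at 8500 ft = 15 − 2 × (8500/1000) = -2°C.
ISA deviation = -4 − (-2) = -2°C.
Density altitude = 8500 + 120 × (-2) = 8260 ft.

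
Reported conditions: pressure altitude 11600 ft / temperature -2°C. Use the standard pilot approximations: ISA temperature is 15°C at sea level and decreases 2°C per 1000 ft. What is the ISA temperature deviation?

ISA+6.2°C

ISA temperature at 11600 ft = 15 − 2 × (11600/1000) = -8.2°C.
Deviation = OAT − ISA = -2 − (-8.2) = +6.2°C.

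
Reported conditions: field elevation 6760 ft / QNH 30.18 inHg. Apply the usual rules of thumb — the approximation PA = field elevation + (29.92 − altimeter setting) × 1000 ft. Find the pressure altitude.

Pressure correction = (29.92 − 30.18) × 1000 = -260 ft.
Pressure altitude = 6760 + (-260) = 6500 ft.

6500 ft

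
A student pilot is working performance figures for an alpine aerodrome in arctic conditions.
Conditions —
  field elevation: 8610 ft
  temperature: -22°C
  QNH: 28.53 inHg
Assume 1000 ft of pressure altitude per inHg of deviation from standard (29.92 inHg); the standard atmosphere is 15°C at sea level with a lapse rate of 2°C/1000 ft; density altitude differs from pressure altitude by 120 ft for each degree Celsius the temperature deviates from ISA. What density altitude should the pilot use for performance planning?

7960 ft

Pressure altitude = 8610 + (29.92 − 28.53) × 1000 = 8610 + (+1390) = 10000 ft.
ISA temperature at 10000 ft = 15 − 2 × (10000/1000) = -5°C.
ISA deviation = -22 − (-5) = -17°C.
Density altitude = 10000 + 120 × (-17) = 7960 ft.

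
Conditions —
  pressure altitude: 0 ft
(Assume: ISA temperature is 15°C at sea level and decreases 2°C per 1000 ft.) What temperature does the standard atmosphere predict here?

ISA temperature = 15 − 2 × (0/1000) = 15 − 0 = 15°C.

15°C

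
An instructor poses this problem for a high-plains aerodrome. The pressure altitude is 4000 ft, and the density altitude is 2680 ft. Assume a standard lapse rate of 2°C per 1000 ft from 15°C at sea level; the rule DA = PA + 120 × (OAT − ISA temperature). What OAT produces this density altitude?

Density altitude − pressure altitude = 2680 − 4000 = -1320 ft.
At 120 ft/°C that is an ISA deviation of -1320/120 = -11°C.
ISA temperature at 4000 ft = 15 − 2 × (4000/1000) = 7°C.
OAT = ISA + deviation = 7 + (-11) = -4°C.

-4°C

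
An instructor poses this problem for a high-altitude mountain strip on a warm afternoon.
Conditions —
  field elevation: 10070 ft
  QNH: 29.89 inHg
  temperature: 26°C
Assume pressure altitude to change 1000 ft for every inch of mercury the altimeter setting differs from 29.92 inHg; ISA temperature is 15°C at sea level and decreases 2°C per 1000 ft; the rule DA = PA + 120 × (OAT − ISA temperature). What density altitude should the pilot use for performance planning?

13844 ft

Pressure altitude = 10070 + (29.92 − 29.89) × 1000 = 10070 + (+30) = 10100 ft.
ISA temperature at 10100 ft = 15 − 2 × (10100/1000) = -5.2°C.
ISA deviation = 26 − (-5.2) = +31.2°C.
Density altitude = 10100 + 120 × (31.2) = 13844 ft.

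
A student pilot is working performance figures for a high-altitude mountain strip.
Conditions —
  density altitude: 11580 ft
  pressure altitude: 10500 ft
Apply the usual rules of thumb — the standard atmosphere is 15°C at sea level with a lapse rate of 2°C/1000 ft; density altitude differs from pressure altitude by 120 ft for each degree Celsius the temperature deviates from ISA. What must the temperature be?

3°C

Density altitude − pressure altitude = 11580 − 10500 = +1080 ft.
At 120 ft/°C that is an ISA deviation of 1080/120 = +9°C.
ISA temperature at 10500 ft = 15 − 2 × (10500/1000) = -6°C.
OAT = ISA + deviation = -6 + (+9) = 3°C.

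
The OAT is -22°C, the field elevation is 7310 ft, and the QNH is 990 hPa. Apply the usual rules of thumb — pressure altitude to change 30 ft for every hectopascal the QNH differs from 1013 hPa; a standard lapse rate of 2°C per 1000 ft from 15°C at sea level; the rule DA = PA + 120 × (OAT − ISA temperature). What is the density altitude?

5480 ft

Pressure altitude = 7310 + (1013 − 990) × 30 = 7310 + (+690) = 8000 ft.
ISA temperature at 8000 ft = 15 − 2 × (8000/1000) = -1°C.
ISA deviation = -22 − (-1) = -21°C.
Density altitude = 8000 + 120 × (-21) = 5480 ft.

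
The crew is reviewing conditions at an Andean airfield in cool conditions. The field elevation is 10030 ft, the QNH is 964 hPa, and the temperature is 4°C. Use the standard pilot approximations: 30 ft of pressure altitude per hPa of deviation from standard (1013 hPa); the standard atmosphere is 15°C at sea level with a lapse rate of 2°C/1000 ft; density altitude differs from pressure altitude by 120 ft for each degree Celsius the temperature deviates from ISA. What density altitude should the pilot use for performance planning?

12940 ft

Pressure altitude = 10030 + (1013 − 964) × 30 = 10030 + (+1470) = 11500 ft.
ISA temperature at 11500 ft = 15 − 2 × (11500/1000) = -8°C.
ISA deviation = 4 − (-8) = +12°C.
Density altitude = 11500 + 120 × (12) = 12940 ft.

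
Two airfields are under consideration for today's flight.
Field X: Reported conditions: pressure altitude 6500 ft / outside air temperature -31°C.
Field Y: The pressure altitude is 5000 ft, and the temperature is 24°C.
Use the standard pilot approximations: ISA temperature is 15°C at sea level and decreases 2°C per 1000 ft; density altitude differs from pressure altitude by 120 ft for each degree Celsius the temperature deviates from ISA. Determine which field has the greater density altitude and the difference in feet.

Field X: ISA temp = 2°C, deviation -33°C, DA = 6500 + 120 × (-33) = 2540 ft.
Field Y: ISA temp = 5°C, deviation +19°C, DA = 5000 + 120 × 19 = 7280 ft.
Field Y is higher by 7280 − 2540 = 4740 ft.

Field Y by 4740 ft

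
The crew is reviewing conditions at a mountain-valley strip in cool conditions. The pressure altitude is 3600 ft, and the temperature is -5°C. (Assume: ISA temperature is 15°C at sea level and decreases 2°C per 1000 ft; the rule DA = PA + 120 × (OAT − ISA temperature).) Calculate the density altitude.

2064 ft

ISA temperature at 3600 ft = 15 − 2 × (3600/1000) = 7.8°C.
ISA deviation = -5 − 7.8 = -12.8°C.
Density altitude = 3600 + 120 × (-12.8) = 3600 + (-1536) = 2064 ft.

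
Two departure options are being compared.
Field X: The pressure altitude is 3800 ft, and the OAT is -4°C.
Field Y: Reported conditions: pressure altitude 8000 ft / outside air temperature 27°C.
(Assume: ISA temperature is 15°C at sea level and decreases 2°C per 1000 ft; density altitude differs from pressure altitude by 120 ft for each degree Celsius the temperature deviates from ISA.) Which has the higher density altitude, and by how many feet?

Field Y by 8928 ft

Field X: ISA temp = 7.4°C, deviation -11.4°C, DA = 3800 + 120 × (-11.4) = 2432 ft.
Field Y: ISA temp = -1°C, deviation +28°C, DA = 8000 + 120 × 28 = 11360 ft.
Field Y is higher by 11360 − 2432 = 8928 ft.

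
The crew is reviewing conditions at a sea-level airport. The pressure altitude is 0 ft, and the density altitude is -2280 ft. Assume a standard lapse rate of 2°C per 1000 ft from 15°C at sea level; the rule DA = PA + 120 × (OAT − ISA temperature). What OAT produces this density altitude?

-4°C

Density altitude − pressure altitude = -2280 − 0 = -2280 ft.
At 120 ft/°C that is an ISA deviation of -2280/120 = -19°C.
ISA temperature at 0 ft = 15 − 2 × (0/1000) = 15°C.
OAT = ISA + deviation = 15 + (-19) = -4°C.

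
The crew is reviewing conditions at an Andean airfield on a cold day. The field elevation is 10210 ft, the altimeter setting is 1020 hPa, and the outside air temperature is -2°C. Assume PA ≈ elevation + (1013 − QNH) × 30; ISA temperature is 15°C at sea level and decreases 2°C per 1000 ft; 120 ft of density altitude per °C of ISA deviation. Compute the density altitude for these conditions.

10360 ft

Pressure altitude = 10210 + (1013 − 1020) × 30 = 10210 + (-210) = 10000 ft.
ISA temperature at 10000 ft = 15 − 2 × (10000/1000) = -5°C.
ISA deviation = -2 − (-5) = +3°C.
Density altitude = 10000 + 120 × (3) = 10360 ft.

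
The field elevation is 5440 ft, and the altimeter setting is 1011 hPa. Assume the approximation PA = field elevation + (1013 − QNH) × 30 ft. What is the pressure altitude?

Pressure correction = (1013 − 1011) × 30 = +60 ft.
Pressure altitude = 5440 + (+60) = 5500 ft.

5500 ft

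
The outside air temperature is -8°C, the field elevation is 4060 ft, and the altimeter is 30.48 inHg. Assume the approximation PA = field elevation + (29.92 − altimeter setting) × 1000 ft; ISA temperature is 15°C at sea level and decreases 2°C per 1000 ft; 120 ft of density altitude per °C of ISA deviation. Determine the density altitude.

Pressure altitude = 4060 + (29.92 − 30.48) × 1000 = 4060 + (-560) = 3500 ft.
ISA temperature at 3500 ft = 15 − 2 × (3500/1000) = 8°C.
ISA deviation = -8 − 8 = -16°C.
Density altitude = 3500 + 120 × (-16) = 1580 ft.

1580 ft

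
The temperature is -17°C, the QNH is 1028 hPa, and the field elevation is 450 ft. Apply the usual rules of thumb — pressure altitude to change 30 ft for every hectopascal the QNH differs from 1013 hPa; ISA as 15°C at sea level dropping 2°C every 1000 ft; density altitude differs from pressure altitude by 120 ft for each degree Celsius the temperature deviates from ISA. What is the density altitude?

-3840 ft

Pressure altitude = 450 + (1013 − 1028) × 30 = 450 + (-450) = 0 ft.
ISA temperature at 0 ft = 15 − 2 × (0/1000) = 15°C.
ISA deviation = -17 − 15 = -32°C.
Density altitude = 0 + 120 × (-32) = -3840 ft.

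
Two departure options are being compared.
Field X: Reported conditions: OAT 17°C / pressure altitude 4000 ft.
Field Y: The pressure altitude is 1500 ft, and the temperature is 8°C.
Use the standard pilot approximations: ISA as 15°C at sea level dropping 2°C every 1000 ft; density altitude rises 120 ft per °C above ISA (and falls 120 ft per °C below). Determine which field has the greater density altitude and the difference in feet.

Field X by 4180 ft

Field X: ISA temp = 7°C, deviation +10°C, DA = 4000 + 120 × 10 = 5200 ft.
Field Y: ISA temp = 12°C, deviation -4°C, DA = 1500 + 120 × (-4) = 1020 ft.
Field X is higher by 5200 − 1020 = 4180 ft.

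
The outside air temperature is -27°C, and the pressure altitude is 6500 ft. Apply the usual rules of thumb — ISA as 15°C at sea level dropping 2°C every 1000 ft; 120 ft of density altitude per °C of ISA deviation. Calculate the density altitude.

ISA temperature at 6500 ft = 15 − 2 × (6500/1000) = 2°C.
ISA deviation = -27 − 2 = -29°C.
Density altitude = 6500 + 120 × (-29) = 6500 + (-3480) = 3020 ft.

3020 ft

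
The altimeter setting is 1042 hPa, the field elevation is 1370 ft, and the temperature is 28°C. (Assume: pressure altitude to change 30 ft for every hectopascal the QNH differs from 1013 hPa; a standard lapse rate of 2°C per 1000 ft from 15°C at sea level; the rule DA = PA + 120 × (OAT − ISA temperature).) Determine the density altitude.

2180 ft

Pressure altitude = 1370 + (1013 − 1042) × 30 = 1370 + (-870) = 500 ft.
ISA temperature at 500 ft = 15 − 2 × (500/1000) = 14°C.
ISA deviation = 28 − 14 = +14°C.
Density altitude = 500 + 120 × (14) = 2180 ft.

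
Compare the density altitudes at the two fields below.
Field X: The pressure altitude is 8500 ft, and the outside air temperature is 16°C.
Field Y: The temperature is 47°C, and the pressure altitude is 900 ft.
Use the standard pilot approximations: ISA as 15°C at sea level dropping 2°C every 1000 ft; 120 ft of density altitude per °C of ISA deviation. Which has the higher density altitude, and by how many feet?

Field X: ISA temp = -2°C, deviation +18°C, DA = 8500 + 120 × 18 = 10660 ft.
Field Y: ISA temp = 13.2°C, deviation +33.8°C, DA = 900 + 120 × 33.8 = 4956 ft.
Field X is higher by 10660 − 4956 = 5704 ft.

Field X by 5704 ft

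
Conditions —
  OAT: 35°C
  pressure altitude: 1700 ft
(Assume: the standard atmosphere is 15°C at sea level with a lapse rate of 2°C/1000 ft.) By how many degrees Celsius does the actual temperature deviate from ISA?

ISA+23.4°C

ISA temperature at 1700 ft = 15 − 2 × (1700/1000) = 11.6°C.
Deviation = OAT − ISA = 35 − 11.6 = +23.4°C.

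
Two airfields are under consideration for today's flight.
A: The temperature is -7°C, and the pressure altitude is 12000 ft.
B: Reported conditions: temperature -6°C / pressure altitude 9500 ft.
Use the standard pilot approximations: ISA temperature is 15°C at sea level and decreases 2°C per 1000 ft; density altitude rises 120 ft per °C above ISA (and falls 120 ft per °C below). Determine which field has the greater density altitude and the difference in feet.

A by 2980 ft

A: ISA temp = -9°C, deviation +2°C, DA = 12000 + 120 × 2 = 12240 ft.
B: ISA temp = -4°C, deviation -2°C, DA = 9500 + 120 × (-2) = 9260 ft.
A is higher by 12240 − 9260 = 2980 ft.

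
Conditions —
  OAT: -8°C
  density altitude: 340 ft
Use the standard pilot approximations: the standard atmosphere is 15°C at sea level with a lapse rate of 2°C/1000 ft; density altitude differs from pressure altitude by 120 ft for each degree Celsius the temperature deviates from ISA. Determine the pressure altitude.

2500 ft

DA = PA + 120 × (OAT − (15 − 2·PA/1000)) = PA + 120·OAT − 1800 + 0.24·PA = 1.24·PA + 120·OAT − 1800.
So 1.24·PA = 340 − 120 × (-8) + 1800 = 3100.
PA = 3100 / 1.24 = 2500 ft.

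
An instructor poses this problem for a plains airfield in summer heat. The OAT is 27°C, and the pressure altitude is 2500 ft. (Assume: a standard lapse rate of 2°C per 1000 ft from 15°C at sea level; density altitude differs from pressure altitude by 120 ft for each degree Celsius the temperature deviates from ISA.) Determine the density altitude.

4540 ft

ISA temperature at 2500 ft = 15 − 2 × (2500/1000) = 10°C.
ISA deviation = 27 − 10 = +17°C.
Density altitude = 2500 + 120 × (17) = 2500 + (+2040) = 4540 ft.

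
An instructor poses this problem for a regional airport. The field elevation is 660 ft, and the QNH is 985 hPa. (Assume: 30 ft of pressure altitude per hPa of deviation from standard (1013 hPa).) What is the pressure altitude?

Pressure correction = (1013 − 985) × 30 = +840 ft.
Pressure altitude = 660 + (+840) = 1500 ft.

1500 ft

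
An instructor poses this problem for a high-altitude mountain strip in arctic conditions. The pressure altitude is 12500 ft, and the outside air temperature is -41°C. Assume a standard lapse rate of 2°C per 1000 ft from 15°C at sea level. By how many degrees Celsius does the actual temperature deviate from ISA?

ISA-31°C

ISA temperature at 12500 ft = 15 − 2 × (12500/1000) = -10°C.
Deviation = OAT − ISA = -41 − (-10) = -31°C.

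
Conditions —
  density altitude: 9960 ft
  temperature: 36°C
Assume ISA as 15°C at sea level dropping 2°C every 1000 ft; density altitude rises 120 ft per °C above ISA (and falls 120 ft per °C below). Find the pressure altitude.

DA = PA + 120 × (OAT − (15 − 2·PA/1000)) = PA + 120·OAT − 1800 + 0.24·PA = 1.24·PA + 120·OAT − 1800.
So 1.24·PA = 9960 − 120 × 36 + 1800 = 7440.
PA = 7440 / 1.24 = 6000 ft.

6000 ft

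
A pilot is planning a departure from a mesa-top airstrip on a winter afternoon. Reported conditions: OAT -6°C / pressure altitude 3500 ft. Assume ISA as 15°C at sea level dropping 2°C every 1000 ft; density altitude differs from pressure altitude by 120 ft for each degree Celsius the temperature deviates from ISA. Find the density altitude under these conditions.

ISA temperature at 3500 ft = 15 − 2 × (3500/1000) = 8°C.
ISA deviation = -6 − 8 = -14°C.
Density altitude = 3500 + 120 × (-14) = 3500 + (-1680) = 1820 ft.

1820 ft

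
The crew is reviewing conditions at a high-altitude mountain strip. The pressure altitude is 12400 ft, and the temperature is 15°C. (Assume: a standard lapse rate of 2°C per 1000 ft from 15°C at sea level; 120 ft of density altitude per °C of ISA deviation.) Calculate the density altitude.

15376 ft

ISA temperature at 12400 ft = 15 − 2 × (12400/1000) = -9.8°C.
ISA deviation = 15 − (-9.8) = +24.8°C.
Density altitude = 12400 + 120 × (24.8) = 12400 + (+2976) = 15376 ft.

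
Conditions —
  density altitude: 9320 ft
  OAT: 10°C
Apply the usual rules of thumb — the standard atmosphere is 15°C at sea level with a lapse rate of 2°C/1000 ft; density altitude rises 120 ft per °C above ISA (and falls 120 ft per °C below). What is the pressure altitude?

DA = PA + 120 × (OAT − (15 − 2·PA/1000)) = PA + 120·OAT − 1800 + 0.24·PA = 1.24·PA + 120·OAT − 1800.
So 1.24·PA = 9320 − 120 × 10 + 1800 = 9920.
PA = 9920 / 1.24 = 8000 ft.

8000 ft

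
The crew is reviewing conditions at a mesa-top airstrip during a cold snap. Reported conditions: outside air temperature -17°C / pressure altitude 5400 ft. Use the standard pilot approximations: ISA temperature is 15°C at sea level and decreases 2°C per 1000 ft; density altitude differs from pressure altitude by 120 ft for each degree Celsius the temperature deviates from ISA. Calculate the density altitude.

2856 ft

ISA temperature at 5400 ft = 15 − 2 × (5400/1000) = 4.2°C.
ISA deviation = -17 − 4.2 = -21.2°C.
Density altitude = 5400 + 120 × (-21.2) = 5400 + (-2544) = 2856 ft.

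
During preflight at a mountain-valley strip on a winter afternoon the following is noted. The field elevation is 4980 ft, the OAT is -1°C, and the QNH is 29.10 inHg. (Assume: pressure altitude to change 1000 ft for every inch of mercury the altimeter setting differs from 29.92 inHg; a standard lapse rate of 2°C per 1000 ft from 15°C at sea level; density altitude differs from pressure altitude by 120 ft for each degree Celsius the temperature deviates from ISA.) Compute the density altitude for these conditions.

Pressure altitude = 4980 + (29.92 − 29.10) × 1000 = 4980 + (+820) = 5800 ft.
ISA temperature at 5800 ft = 15 − 2 × (5800/1000) = 3.4°C.
ISA deviation = -1 − 3.4 = -4.4°C.
Density altitude = 5800 + 120 × (-4.4) = 5272 ft.

5272 ft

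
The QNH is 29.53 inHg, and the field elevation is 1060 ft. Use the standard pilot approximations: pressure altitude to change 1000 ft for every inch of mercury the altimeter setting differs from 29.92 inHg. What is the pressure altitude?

1450 ft

Pressure correction = (29.92 − 29.53) × 1000 = +390 ft.
Pressure altitude = 1060 + (+390) = 1450 ft.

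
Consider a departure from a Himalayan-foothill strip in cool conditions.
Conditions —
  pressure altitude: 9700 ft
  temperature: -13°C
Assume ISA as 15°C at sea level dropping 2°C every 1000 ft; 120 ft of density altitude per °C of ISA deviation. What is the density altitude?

8668 ft

ISA temperature at 9700 ft = 15 − 2 × (9700/1000) = -4.4°C.
ISA deviation = -13 − (-4.4) = -8.6°C.
Density altitude = 9700 + 120 × (-8.6) = 9700 + (-1032) = 8668 ft.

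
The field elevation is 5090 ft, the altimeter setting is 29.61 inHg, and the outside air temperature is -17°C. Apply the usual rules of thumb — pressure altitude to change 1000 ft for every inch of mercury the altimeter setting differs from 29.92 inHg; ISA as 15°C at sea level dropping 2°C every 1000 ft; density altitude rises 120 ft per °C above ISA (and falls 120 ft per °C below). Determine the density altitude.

Pressure altitude = 5090 + (29.92 − 29.61) × 1000 = 5090 + (+310) = 5400 ft.
ISA temperature at 5400 ft = 15 − 2 × (5400/1000) = 4.2°C.
ISA deviation = -17 − 4.2 = -21.2°C.
Density altitude = 5400 + 120 × (-21.2) = 2856 ft.

2856 ft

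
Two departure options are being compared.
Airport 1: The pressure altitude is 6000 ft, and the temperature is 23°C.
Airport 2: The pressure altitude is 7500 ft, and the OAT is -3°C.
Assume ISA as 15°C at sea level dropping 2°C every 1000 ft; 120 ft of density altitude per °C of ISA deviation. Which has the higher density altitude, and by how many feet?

Airport 1 by 1260 ft

Airport 1: ISA temp = 3°C, deviation +20°C, DA = 6000 + 120 × 20 = 8400 ft.
Airport 2: ISA temp = 0°C, deviation -3°C, DA = 7500 + 120 × (-3) = 7140 ft.
Airport 1 is higher by 8400 − 7140 = 1260 ft.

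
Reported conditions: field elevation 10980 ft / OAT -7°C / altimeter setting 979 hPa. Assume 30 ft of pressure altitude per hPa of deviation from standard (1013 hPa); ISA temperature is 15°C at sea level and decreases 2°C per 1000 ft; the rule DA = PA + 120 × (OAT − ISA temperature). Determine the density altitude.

Pressure altitude = 10980 + (1013 − 979) × 30 = 10980 + (+1020) = 12000 ft.
ISA temperature at 12000 ft = 15 − 2 × (12000/1000) = -9°C.
ISA deviation = -7 − (-9) = +2°C.
Density altitude = 12000 + 120 × (2) = 12240 ft.

12240 ft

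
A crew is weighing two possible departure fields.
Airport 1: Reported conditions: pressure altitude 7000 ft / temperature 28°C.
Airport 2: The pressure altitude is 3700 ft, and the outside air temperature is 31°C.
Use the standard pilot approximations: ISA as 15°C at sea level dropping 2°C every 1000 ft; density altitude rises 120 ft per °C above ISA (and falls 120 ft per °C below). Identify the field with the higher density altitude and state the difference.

Airport 1 by 3732 ft

Airport 1: ISA temp = 1°C, deviation +27°C, DA = 7000 + 120 × 27 = 10240 ft.
Airport 2: ISA temp = 7.6°C, deviation +23.4°C, DA = 3700 + 120 × 23.4 = 6508 ft.
Airport 1 is higher by 10240 − 6508 = 3732 ft.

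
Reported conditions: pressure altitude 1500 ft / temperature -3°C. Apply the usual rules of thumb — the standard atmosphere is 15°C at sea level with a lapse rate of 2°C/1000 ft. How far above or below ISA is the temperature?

ISA-15°C

ISA temperature at 1500 ft = 15 − 2 × (1500/1000) = 12°C.
Deviation = OAT − ISA = -3 − 12 = -15°C.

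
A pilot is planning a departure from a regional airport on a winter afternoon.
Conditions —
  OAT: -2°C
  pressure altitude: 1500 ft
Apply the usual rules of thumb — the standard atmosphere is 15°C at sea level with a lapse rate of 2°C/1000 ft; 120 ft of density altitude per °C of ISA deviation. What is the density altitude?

ISA temperature at 1500 ft = 15 − 2 × (1500/1000) = 12°C.
ISA deviation = -2 − 12 = -14°C.
Density altitude = 1500 + 120 × (-14) = 1500 + (-1680) = -180 ft.

-180 ft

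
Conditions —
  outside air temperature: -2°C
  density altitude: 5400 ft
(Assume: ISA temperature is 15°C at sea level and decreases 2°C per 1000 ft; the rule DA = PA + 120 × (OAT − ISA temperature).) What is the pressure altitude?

6000 ft

DA = PA + 120 × (OAT − (15 − 2·PA/1000)) = PA + 120·OAT − 1800 + 0.24·PA = 1.24·PA + 120·OAT − 1800.
So 1.24·PA = 5400 − 120 × (-2) + 1800 = 7440.
PA = 7440 / 1.24 = 6000 ft.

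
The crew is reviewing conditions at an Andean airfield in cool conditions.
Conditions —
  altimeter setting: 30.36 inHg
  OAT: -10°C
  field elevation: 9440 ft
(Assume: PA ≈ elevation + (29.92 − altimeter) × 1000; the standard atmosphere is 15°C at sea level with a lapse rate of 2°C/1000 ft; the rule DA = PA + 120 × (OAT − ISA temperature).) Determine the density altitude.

Pressure altitude = 9440 + (29.92 − 30.36) × 1000 = 9440 + (-440) = 9000 ft.
ISA temperature at 9000 ft = 15 − 2 × (9000/1000) = -3°C.
ISA deviation = -10 − (-3) = -7°C.
Density altitude = 9000 + 120 × (-7) = 8160 ft.

8160 ft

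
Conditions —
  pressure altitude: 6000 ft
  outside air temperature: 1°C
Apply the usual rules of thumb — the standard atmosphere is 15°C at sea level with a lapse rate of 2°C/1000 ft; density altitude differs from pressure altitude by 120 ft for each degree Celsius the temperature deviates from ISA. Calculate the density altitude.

5760 ft

ISA temperature at 6000 ft = 15 − 2 × (6000/1000) = 3°C.
ISA deviation = 1 − 3 = -2°C.
Density altitude = 6000 + 120 × (-2) = 6000 + (-240) = 5760 ft.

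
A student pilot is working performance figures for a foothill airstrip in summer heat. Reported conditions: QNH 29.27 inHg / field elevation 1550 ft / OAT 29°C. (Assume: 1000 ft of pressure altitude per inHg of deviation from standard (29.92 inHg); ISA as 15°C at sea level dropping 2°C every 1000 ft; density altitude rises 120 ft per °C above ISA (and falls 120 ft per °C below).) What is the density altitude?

Pressure altitude = 1550 + (29.92 − 29.27) × 1000 = 1550 + (+650) = 2200 ft.
ISA temperature at 2200 ft = 15 − 2 × (2200/1000) = 10.6°C.
ISA deviation = 29 − 10.6 = +18.4°C.
Density altitude = 2200 + 120 × (18.4) = 4408 ft.

4408 ft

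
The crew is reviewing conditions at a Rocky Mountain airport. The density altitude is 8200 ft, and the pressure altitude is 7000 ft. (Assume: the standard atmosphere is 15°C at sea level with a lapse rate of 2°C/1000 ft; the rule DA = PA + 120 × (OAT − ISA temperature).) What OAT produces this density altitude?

Density altitude − pressure altitude = 8200 − 7000 = +1200 ft.
At 120 ft/°C that is an ISA deviation of 1200/120 = +10°C.
ISA temperature at 7000 ft = 15 − 2 × (7000/1000) = 1°C.
OAT = ISA + deviation = 1 + (+10) = 11°C.

11°C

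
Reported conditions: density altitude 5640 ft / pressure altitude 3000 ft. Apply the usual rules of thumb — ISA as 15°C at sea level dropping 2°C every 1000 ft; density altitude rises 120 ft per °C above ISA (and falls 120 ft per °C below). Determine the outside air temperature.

Density altitude − pressure altitude = 5640 − 3000 = +2640 ft.
At 120 ft/°C that is an ISA deviation of 2640/120 = +22°C.
ISA temperature at 3000 ft = 15 − 2 × (3000/1000) = 9°C.
OAT = ISA + deviation = 9 + (+22) = 31°C.

31°C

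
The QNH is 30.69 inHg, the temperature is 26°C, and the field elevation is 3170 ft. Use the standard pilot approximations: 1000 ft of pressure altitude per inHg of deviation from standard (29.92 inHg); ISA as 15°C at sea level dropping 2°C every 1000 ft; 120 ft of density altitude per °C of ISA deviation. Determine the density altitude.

Pressure altitude = 3170 + (29.92 − 30.69) × 1000 = 3170 + (-770) = 2400 ft.
ISA temperature at 2400 ft = 15 − 2 × (2400/1000) = 10.2°C.
ISA deviation = 26 − 10.2 = +15.8°C.
Density altitude = 2400 + 120 × (15.8) = 4296 ft.

4296 ft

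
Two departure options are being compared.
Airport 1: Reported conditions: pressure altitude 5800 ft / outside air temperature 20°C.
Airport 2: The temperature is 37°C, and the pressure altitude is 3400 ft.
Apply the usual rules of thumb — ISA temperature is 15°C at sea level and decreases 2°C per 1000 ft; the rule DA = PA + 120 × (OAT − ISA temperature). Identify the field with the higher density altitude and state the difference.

Airport 1: ISA temp = 3.4°C, deviation +16.6°C, DA = 5800 + 120 × 16.6 = 7792 ft.
Airport 2: ISA temp = 8.2°C, deviation +28.8°C, DA = 3400 + 120 × 28.8 = 6856 ft.
Airport 1 is higher by 7792 − 6856 = 936 ft.

Airport 1 by 936 ft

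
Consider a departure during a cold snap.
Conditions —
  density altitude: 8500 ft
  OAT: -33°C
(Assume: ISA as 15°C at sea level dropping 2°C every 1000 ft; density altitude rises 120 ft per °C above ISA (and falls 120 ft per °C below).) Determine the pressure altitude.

11500 ft

DA = PA + 120 × (OAT − (15 − 2·PA/1000)) = PA + 120·OAT − 1800 + 0.24·PA = 1.24·PA + 120·OAT − 1800.
So 1.24·PA = 8500 − 120 × (-33) + 1800 = 14260.
PA = 14260 / 1.24 = 11500 ft.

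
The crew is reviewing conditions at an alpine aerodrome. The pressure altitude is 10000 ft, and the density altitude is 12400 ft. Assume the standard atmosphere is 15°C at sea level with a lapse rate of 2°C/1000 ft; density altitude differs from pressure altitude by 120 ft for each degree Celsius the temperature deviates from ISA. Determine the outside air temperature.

Density altitude − pressure altitude = 12400 − 10000 = +2400 ft.
At 120 ft/°C that is an ISA deviation of 2400/120 = +20°C.
ISA temperature at 10000 ft = 15 − 2 × (10000/1000) = -5°C.
OAT = ISA + deviation = -5 + (+20) = 15°C.

15°C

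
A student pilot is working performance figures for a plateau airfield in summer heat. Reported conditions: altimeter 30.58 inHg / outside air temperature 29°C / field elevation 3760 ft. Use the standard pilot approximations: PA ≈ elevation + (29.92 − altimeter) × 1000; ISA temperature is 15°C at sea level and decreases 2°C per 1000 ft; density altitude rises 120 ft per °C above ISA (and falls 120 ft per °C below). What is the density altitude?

5524 ft

Pressure altitude = 3760 + (29.92 − 30.58) × 1000 = 3760 + (-660) = 3100 ft.
ISA temperature at 3100 ft = 15 − 2 × (3100/1000) = 8.8°C.
ISA deviation = 29 − 8.8 = +20.2°C.
Density altitude = 3100 + 120 × (20.2) = 5524 ft.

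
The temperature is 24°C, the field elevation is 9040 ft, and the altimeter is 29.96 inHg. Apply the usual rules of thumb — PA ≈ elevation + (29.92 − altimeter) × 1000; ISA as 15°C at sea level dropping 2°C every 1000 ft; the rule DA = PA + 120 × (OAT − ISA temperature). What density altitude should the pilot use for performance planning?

12240 ft

Pressure altitude = 9040 + (29.92 − 29.96) × 1000 = 9040 + (-40) = 9000 ft.
ISA temperature at 9000 ft = 15 − 2 × (9000/1000) = -3°C.
ISA deviation = 24 − (-3) = +27°C.
Density altitude = 9000 + 120 × (27) = 12240 ft.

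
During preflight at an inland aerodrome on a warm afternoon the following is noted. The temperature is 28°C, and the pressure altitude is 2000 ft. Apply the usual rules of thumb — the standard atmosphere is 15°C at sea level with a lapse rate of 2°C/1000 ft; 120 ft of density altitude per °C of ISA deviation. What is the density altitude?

4040 ft

ISA temperature at 2000 ft = 15 − 2 × (2000/1000) = 11°C.
ISA deviation = 28 − 11 = +17°C.
Density altitude = 2000 + 120 × (17) = 2000 + (+2040) = 4040 ft.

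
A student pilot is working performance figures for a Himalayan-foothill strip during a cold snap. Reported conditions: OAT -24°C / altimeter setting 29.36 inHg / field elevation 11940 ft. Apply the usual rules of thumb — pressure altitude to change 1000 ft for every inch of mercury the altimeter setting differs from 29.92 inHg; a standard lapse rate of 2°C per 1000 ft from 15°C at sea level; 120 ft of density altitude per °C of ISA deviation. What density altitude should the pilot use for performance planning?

Pressure altitude = 11940 + (29.92 − 29.36) × 1000 = 11940 + (+560) = 12500 ft.
ISA temperature at 12500 ft = 15 − 2 × (12500/1000) = -10°C.
ISA deviation = -24 − (-10) = -14°C.
Density altitude = 12500 + 120 × (-14) = 10820 ft.

10820 ft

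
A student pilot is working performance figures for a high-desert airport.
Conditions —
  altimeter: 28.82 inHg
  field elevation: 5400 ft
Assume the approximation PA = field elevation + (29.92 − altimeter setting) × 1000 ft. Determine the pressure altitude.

6500 ft

Pressure correction = (29.92 − 28.82) × 1000 = +1100 ft.
Pressure altitude = 5400 + (+1100) = 6500 ft.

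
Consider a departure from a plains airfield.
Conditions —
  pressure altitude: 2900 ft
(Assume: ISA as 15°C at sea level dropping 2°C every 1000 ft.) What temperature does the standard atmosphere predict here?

9.2°C

ISA temperature = 15 − 2 × (2900/1000) = 15 − 5.8 = 9.2°C.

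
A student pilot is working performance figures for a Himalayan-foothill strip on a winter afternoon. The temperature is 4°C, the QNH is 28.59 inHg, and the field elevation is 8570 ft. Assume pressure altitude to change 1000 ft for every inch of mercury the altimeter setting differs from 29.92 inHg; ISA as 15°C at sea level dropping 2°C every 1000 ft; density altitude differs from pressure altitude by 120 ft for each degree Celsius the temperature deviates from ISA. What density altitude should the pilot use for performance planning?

Pressure altitude = 8570 + (29.92 − 28.59) × 1000 = 8570 + (+1330) = 9900 ft.
ISA temperature at 9900 ft = 15 − 2 × (9900/1000) = -4.8°C.
ISA deviation = 4 − (-4.8) = +8.8°C.
Density altitude = 9900 + 120 × (8.8) = 10956 ft.

10956 ft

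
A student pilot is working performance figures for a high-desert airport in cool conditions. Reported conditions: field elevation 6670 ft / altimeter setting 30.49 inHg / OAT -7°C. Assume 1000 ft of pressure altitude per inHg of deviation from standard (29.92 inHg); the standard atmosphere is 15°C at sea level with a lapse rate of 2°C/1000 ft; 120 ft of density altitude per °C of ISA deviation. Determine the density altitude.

4924 ft

Pressure altitude = 6670 + (29.92 − 30.49) × 1000 = 6670 + (-570) = 6100 ft.
ISA temperature at 6100 ft = 15 − 2 × (6100/1000) = 2.8°C.
ISA deviation = -7 − 2.8 = -9.8°C.
Density altitude = 6100 + 120 × (-9.8) = 4924 ft.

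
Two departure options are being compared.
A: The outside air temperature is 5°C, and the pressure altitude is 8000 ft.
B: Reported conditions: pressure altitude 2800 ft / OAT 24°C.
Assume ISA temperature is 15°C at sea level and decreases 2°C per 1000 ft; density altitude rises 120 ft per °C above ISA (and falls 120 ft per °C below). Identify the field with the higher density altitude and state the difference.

A by 4168 ft

A: ISA temp = -1°C, deviation +6°C, DA = 8000 + 120 × 6 = 8720 ft.
B: ISA temp = 9.4°C, deviation +14.6°C, DA = 2800 + 120 × 14.6 = 4552 ft.
A is higher by 8720 − 4552 = 4168 ft.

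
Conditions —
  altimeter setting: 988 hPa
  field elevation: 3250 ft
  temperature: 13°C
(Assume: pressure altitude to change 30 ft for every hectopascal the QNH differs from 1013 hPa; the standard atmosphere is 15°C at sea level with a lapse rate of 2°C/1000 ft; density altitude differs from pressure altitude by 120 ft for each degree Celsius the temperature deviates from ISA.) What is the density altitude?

4720 ft

Pressure altitude = 3250 + (1013 − 988) × 30 = 3250 + (+750) = 4000 ft.
ISA temperature at 4000 ft = 15 − 2 × (4000/1000) = 7°C.
ISA deviation = 13 − 7 = +6°C.
Density altitude = 4000 + 120 × (6) = 4720 ft.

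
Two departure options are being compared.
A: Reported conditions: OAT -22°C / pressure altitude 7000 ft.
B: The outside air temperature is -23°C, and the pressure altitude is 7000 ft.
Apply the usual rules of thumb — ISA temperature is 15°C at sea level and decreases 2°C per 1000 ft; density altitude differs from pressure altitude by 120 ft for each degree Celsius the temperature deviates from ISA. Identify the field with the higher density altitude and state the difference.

A: ISA temp = 1°C, deviation -23°C, DA = 7000 + 120 × (-23) = 4240 ft.
B: ISA temp = 1°C, deviation -24°C, DA = 7000 + 120 × (-24) = 4120 ft.
A is higher by 4240 − 4120 = 120 ft.

A by 120 ft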